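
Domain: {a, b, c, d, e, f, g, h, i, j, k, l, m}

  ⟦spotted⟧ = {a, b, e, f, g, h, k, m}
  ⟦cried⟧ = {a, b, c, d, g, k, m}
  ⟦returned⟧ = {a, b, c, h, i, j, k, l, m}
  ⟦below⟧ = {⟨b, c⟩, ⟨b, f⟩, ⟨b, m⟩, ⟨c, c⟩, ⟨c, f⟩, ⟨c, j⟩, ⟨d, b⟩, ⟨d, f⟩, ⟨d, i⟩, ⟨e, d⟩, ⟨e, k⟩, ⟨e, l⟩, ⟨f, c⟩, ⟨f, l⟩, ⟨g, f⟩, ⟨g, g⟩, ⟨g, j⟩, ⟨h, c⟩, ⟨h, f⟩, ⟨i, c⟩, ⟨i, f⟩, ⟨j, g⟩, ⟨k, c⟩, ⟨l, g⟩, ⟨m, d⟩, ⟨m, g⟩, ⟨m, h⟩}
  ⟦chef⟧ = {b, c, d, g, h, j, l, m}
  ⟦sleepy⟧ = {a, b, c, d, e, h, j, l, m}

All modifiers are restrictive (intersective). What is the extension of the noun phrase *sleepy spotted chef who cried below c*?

{b}

⟦who cried⟧ = ⟦cried⟧ = {a, b, c, d, g, k, m}
⟦below c⟧ = {x : ⟨x, c⟩ ∈ ⟦below⟧} = {b, c, f, h, i, k}
⟦chef⟧ = {b, c, d, g, h, j, l, m}
… ∩ ⟦who cried⟧ = {b, c, d, g, h, j, l, m} ∩ {a, b, c, d, g, k, m} = {b, c, d, g, m}
… ∩ ⟦below c⟧ = {b, c, d, g, m} ∩ {b, c, f, h, i, k} = {b, c}
… ∩ ⟦sleepy⟧ = {b, c} ∩ {a, b, c, d, e, h, j, l, m} = {b, c}
… ∩ ⟦spotted⟧ = {b, c} ∩ {a, b, e, f, g, h, k, m} = {b}
So ⟦sleepy spotted chef who cried below c⟧ = {b}.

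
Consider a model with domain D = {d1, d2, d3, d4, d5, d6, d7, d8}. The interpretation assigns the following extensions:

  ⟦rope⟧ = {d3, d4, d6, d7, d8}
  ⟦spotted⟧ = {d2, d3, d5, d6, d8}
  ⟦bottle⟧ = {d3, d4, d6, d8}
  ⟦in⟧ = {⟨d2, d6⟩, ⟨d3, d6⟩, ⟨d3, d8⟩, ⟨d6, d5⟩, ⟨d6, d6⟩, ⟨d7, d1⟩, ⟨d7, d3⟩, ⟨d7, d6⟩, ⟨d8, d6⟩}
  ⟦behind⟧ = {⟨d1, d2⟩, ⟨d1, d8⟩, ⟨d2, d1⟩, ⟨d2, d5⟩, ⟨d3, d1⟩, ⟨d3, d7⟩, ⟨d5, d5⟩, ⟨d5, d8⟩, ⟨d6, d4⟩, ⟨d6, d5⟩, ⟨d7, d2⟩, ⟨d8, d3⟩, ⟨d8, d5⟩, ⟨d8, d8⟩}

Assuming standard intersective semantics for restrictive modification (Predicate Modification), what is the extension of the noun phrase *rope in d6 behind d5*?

⟦in d6⟧ = {x : ⟨x, d6⟩ ∈ ⟦in⟧} = {d2, d3, d6, d7, d8}
⟦behind d5⟧ = {x : ⟨x, d5⟩ ∈ ⟦behind⟧} = {d2, d5, d6, d8}
⟦rope⟧ = {d3, d4, d6, d7, d8}
… ∩ ⟦in d6⟧ = {d3, d4, d6, d7, d8} ∩ {d2, d3, d6, d7, d8} = {d3, d6, d7, d8}
… ∩ ⟦behind d5⟧ = {d3, d6, d7, d8} ∩ {d2, d5, d6, d8} = {d6, d8}
So ⟦rope in d6 behind d5⟧ = {d6, d8}.

{d6, d8}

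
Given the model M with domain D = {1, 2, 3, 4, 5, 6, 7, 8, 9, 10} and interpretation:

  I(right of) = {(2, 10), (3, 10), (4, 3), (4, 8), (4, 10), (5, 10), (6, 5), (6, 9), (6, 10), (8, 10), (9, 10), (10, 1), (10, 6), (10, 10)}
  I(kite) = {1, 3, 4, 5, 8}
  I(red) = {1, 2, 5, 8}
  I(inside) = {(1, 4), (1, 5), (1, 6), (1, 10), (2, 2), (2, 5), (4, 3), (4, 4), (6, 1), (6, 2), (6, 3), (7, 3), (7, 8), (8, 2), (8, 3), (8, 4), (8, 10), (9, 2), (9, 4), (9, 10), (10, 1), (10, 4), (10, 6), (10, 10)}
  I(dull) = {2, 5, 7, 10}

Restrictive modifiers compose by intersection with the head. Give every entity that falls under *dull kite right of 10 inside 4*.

⟦right of 10⟧ = {x : ⟨x, 10⟩ ∈ ⟦right of⟧} = {2, 3, 4, 5, 6, 8, 9, 10}
⟦inside 4⟧ = {x : ⟨x, 4⟩ ∈ ⟦inside⟧} = {1, 4, 8, 9, 10}
⟦kite⟧ = {1, 3, 4, 5, 8}
… ∩ ⟦right of 10⟧ = {1, 3, 4, 5, 8} ∩ {2, 3, 4, 5, 6, 8, 9, 10} = {3, 4, 5, 8}
… ∩ ⟦inside 4⟧ = {3, 4, 5, 8} ∩ {1, 4, 8, 9, 10} = {4, 8}
… ∩ ⟦dull⟧ = {4, 8} ∩ {2, 5, 7, 10} = ∅
So ⟦dull kite right of 10 inside 4⟧ = {}.

{}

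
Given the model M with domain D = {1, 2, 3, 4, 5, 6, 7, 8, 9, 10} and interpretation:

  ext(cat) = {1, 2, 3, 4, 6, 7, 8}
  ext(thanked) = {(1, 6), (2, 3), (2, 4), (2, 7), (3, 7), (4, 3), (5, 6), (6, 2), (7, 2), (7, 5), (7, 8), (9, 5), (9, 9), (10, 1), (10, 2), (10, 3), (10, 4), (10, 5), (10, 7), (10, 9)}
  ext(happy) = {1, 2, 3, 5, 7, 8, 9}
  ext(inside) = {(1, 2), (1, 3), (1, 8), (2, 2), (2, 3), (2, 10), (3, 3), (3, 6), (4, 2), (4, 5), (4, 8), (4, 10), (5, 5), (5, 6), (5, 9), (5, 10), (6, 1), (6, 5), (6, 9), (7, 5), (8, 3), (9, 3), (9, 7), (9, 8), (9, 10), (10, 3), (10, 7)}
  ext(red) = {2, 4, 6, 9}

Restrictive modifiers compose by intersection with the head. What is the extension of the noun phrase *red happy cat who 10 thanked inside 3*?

{2}

⟦who 10 thanked⟧ = {x : ⟨10, x⟩ ∈ ⟦thanked⟧} = {1, 2, 3, 4, 5, 7, 9}
⟦inside 3⟧ = {x : ⟨x, 3⟩ ∈ ⟦inside⟧} = {1, 2, 3, 8, 9, 10}
⟦cat⟧ = {1, 2, 3, 4, 6, 7, 8}
… ∩ ⟦who 10 thanked⟧ = {1, 2, 3, 4, 6, 7, 8} ∩ {1, 2, 3, 4, 5, 7, 9} = {1, 2, 3, 4, 7}
… ∩ ⟦inside 3⟧ = {1, 2, 3, 4, 7} ∩ {1, 2, 3, 8, 9, 10} = {1, 2, 3}
… ∩ ⟦red⟧ = {1, 2, 3} ∩ {2, 4, 6, 9} = {2}
… ∩ ⟦happy⟧ = {2} ∩ {1, 2, 3, 5, 7, 8, 9} = {2}
So ⟦red happy cat who 10 thanked inside 3⟧ = {2}.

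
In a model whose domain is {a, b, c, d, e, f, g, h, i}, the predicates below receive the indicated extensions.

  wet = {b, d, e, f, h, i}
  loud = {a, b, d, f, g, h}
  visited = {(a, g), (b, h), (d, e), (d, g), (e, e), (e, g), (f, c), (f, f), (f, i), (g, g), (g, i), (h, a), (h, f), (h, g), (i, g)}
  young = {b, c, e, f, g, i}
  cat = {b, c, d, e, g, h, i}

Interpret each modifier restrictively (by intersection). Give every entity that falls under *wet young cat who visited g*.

{e, i}

⟦who visited g⟧ = {x : ⟨x, g⟩ ∈ ⟦visited⟧} = {a, d, e, g, h, i}
⟦cat⟧ = {b, c, d, e, g, h, i}
… ∩ ⟦who visited g⟧ = {b, c, d, e, g, h, i} ∩ {a, d, e, g, h, i} = {d, e, g, h, i}
… ∩ ⟦wet⟧ = {d, e, g, h, i} ∩ {b, d, e, f, h, i} = {d, e, h, i}
… ∩ ⟦young⟧ = {d, e, h, i} ∩ {b, c, e, f, g, i} = {e, i}
So ⟦wet young cat who visited g⟧ = {e, i}.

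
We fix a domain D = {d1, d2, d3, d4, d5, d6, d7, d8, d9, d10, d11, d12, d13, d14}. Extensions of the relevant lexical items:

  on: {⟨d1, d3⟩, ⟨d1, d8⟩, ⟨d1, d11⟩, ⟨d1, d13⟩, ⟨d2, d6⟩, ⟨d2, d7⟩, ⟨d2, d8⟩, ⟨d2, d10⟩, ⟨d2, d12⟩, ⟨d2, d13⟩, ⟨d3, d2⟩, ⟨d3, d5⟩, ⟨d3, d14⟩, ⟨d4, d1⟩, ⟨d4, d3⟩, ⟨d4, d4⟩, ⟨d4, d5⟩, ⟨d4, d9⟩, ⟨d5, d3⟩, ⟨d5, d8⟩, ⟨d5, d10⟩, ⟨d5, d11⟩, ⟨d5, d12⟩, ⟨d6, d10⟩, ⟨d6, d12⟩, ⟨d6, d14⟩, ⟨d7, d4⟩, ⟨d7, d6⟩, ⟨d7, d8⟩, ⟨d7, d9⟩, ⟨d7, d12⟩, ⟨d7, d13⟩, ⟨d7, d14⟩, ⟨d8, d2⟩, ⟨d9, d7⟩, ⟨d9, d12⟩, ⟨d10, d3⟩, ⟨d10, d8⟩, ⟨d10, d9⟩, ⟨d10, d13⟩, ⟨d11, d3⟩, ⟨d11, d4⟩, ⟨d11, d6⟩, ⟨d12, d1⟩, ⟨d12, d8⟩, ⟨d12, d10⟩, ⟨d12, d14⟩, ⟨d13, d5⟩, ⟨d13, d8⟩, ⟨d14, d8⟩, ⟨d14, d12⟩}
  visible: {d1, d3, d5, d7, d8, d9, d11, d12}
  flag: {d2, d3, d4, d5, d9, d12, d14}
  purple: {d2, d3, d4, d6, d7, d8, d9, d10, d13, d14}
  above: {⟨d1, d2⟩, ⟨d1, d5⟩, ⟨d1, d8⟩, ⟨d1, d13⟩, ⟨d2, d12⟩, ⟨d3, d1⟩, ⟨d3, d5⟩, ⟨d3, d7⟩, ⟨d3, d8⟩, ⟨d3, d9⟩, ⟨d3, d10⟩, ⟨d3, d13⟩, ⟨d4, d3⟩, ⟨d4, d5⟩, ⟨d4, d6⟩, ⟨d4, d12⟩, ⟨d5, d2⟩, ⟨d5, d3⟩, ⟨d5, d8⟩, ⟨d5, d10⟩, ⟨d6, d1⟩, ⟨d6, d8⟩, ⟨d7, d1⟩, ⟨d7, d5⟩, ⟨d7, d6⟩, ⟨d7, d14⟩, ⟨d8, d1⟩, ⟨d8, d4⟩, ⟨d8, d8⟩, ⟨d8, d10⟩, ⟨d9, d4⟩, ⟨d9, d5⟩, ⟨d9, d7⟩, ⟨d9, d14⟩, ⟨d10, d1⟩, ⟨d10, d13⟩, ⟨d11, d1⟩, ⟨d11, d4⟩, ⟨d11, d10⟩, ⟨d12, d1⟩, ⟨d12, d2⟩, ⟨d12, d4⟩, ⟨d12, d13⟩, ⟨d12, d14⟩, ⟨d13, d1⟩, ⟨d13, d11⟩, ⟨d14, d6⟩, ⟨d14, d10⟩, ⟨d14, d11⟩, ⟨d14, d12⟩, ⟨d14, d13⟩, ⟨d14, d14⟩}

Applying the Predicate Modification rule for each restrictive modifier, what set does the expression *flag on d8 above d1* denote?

⟦on d8⟧ = {x : ⟨x, d8⟩ ∈ ⟦on⟧} = {d1, d2, d5, d7, d10, d12, d13, d14}
⟦above d1⟧ = {x : ⟨x, d1⟩ ∈ ⟦above⟧} = {d3, d6, d7, d8, d10, d11, d12, d13}
⟦flag⟧ = {d2, d3, d4, d5, d9, d12, d14}
… ∩ ⟦on d8⟧ = {d2, d3, d4, d5, d9, d12, d14} ∩ {d1, d2, d5, d7, d10, d12, d13, d14} = {d2, d5, d12, d14}
… ∩ ⟦above d1⟧ = {d2, d5, d12, d14} ∩ {d3, d6, d7, d8, d10, d11, d12, d13} = {d12}
So ⟦flag on d8 above d1⟧ = {d12}.

{d12}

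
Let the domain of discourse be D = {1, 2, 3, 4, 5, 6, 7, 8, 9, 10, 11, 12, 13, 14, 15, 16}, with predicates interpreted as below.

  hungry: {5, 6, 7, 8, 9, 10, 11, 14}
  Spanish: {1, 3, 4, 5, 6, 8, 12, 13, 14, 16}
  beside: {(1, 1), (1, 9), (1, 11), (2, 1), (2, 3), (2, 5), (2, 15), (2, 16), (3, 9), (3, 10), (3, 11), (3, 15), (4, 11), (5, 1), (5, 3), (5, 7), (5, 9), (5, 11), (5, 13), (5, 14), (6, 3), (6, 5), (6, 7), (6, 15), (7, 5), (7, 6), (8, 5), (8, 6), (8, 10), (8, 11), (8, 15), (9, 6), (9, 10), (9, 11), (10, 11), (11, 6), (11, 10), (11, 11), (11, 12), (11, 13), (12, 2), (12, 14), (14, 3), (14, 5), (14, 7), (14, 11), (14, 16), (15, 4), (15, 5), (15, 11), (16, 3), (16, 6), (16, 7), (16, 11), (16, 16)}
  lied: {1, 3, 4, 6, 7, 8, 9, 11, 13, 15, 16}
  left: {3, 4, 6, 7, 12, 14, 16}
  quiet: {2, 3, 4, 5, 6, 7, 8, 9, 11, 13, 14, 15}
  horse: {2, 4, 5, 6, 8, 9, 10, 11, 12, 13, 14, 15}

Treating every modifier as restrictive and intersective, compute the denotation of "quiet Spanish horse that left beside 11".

⟦that left⟧ = ⟦left⟧ = {3, 4, 6, 7, 12, 14, 16}
⟦beside 11⟧ = {x : ⟨x, 11⟩ ∈ ⟦beside⟧} = {1, 3, 4, 5, 8, 9, 10, 11, 14, 15, 16}
⟦horse⟧ = {2, 4, 5, 6, 8, 9, 10, 11, 12, 13, 14, 15}
… ∩ ⟦that left⟧ = {2, 4, 5, 6, 8, 9, 10, 11, 12, 13, 14, 15} ∩ {3, 4, 6, 7, 12, 14, 16} = {4, 6, 12, 14}
… ∩ ⟦beside 11⟧ = {4, 6, 12, 14} ∩ {1, 3, 4, 5, 8, 9, 10, 11, 14, 15, 16} = {4, 14}
… ∩ ⟦quiet⟧ = {4, 14} ∩ {2, 3, 4, 5, 6, 7, 8, 9, 11, 13, 14, 15} = {4, 14}
… ∩ ⟦Spanish⟧ = {4, 14} ∩ {1, 3, 4, 5, 6, 8, 12, 13, 14, 16} = {4, 14}
So ⟦quiet Spanish horse that left beside 11⟧ = {4, 14}.

{4, 14}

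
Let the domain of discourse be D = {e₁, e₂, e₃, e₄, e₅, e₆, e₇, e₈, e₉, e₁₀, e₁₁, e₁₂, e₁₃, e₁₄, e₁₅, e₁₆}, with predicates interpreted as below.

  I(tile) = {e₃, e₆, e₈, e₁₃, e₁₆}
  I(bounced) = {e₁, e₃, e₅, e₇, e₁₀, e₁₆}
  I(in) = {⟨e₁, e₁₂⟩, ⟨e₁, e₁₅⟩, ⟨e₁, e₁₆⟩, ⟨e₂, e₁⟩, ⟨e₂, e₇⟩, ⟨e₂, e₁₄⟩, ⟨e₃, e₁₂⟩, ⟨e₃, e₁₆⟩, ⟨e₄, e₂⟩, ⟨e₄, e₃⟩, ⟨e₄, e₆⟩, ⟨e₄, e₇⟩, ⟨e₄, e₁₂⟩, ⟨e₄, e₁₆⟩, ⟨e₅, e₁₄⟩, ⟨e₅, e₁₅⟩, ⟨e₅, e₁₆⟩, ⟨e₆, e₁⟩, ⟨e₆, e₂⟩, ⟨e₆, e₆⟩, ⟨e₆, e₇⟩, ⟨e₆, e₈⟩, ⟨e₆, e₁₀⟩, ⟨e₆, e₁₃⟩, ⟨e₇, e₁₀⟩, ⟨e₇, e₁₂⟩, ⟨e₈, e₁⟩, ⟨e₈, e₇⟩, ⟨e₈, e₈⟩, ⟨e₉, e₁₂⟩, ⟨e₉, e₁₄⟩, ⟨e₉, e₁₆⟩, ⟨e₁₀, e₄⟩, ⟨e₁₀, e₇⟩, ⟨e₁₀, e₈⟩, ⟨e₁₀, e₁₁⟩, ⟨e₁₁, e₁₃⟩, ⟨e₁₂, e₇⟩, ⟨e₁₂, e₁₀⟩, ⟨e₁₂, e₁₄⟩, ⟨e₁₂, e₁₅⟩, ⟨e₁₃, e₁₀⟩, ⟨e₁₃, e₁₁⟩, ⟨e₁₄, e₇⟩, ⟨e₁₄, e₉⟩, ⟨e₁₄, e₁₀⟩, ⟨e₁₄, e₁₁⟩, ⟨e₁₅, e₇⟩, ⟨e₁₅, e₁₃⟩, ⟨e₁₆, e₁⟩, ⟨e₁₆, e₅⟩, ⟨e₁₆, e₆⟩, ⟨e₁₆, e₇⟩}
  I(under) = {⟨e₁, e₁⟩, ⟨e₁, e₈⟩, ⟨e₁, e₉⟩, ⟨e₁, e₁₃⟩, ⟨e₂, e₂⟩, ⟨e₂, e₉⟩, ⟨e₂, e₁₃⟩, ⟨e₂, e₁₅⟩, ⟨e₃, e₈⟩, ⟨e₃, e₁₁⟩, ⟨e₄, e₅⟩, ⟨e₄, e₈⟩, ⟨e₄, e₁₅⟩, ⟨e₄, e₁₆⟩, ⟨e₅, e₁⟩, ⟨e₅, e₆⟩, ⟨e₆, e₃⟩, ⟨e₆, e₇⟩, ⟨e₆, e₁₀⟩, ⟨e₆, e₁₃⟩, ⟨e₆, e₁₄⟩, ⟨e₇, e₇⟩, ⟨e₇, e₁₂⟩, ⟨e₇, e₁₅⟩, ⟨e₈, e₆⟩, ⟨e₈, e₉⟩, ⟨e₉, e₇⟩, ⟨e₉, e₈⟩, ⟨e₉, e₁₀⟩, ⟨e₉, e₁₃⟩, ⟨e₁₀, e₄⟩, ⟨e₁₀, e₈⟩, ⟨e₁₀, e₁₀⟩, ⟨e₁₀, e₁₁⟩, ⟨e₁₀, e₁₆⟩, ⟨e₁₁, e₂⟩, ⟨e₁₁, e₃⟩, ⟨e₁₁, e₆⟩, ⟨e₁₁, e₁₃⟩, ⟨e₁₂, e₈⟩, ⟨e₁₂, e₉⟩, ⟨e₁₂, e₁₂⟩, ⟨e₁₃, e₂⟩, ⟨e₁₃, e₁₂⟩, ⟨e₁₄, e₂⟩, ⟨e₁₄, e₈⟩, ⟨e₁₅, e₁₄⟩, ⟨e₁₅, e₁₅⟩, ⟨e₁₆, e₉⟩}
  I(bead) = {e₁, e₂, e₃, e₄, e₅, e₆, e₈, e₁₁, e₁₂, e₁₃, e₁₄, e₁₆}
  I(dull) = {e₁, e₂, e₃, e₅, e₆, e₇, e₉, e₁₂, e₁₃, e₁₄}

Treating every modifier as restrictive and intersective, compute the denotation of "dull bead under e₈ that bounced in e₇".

{ }

⟦under e₈⟧ = {x : ⟨x, e₈⟩ ∈ ⟦under⟧} = {e₁, e₃, e₄, e₉, e₁₀, e₁₂, e₁₄}
⟦that bounced⟧ = ⟦bounced⟧ = {e₁, e₃, e₅, e₇, e₁₀, e₁₆}
⟦in e₇⟧ = {x : ⟨x, e₇⟩ ∈ ⟦in⟧} = {e₂, e₄, e₆, e₈, e₁₀, e₁₂, e₁₄, e₁₅, e₁₆}
⟦bead⟧ = {e₁, e₂, e₃, e₄, e₅, e₆, e₈, e₁₁, e₁₂, e₁₃, e₁₄, e₁₆}
… ∩ ⟦under e₈⟧ = {e₁, e₂, e₃, e₄, e₅, e₆, e₈, e₁₁, e₁₂, e₁₃, e₁₄, e₁₆} ∩ {e₁, e₃, e₄, e₉, e₁₀, e₁₂, e₁₄} = {e₁, e₃, e₄, e₁₂, e₁₄}
… ∩ ⟦that bounced⟧ = {e₁, e₃, e₄, e₁₂, e₁₄} ∩ {e₁, e₃, e₅, e₇, e₁₀, e₁₆} = {e₁, e₃}
… ∩ ⟦in e₇⟧ = {e₁, e₃} ∩ {e₂, e₄, e₆, e₈, e₁₀, e₁₂, e₁₄, e₁₅, e₁₆} = ∅
… ∩ ⟦dull⟧ = ∅ ∩ {e₁, e₂, e₃, e₅, e₆, e₇, e₉, e₁₂, e₁₃, e₁₄} = ∅
So ⟦dull bead under e₈ that bounced in e₇⟧ = { }.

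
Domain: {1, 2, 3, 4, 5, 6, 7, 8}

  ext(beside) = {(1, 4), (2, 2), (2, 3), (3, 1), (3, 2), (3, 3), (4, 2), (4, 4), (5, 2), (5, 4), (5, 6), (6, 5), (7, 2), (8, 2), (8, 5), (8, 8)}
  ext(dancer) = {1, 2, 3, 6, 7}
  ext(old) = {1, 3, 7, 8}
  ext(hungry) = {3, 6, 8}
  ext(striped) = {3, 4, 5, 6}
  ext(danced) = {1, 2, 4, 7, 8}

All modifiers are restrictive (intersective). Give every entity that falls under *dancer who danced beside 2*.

⟦who danced⟧ = ⟦danced⟧ = {1, 2, 4, 7, 8}
⟦beside 2⟧ = {x : ⟨x, 2⟩ ∈ ⟦beside⟧} = {2, 3, 4, 5, 7, 8}
⟦dancer⟧ = {1, 2, 3, 6, 7}
… ∩ ⟦who danced⟧ = {1, 2, 3, 6, 7} ∩ {1, 2, 4, 7, 8} = {1, 2, 7}
… ∩ ⟦beside 2⟧ = {1, 2, 7} ∩ {2, 3, 4, 5, 7, 8} = {2, 7}
So ⟦dancer who danced beside 2⟧ = {2, 7}.

{2, 7}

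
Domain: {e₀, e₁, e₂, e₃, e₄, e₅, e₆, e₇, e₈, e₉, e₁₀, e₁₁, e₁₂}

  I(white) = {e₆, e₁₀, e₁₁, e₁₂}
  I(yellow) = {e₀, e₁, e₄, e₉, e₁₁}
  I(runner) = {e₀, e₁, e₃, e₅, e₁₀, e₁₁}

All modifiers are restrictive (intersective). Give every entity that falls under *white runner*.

⟦runner⟧ = {e₀, e₁, e₃, e₅, e₁₀, e₁₁}
… ∩ ⟦white⟧ = {e₀, e₁, e₃, e₅, e₁₀, e₁₁} ∩ {e₆, e₁₀, e₁₁, e₁₂} = {e₁₀, e₁₁}
So ⟦white runner⟧ = {e₁₀, e₁₁}.

{e₁₀, e₁₁}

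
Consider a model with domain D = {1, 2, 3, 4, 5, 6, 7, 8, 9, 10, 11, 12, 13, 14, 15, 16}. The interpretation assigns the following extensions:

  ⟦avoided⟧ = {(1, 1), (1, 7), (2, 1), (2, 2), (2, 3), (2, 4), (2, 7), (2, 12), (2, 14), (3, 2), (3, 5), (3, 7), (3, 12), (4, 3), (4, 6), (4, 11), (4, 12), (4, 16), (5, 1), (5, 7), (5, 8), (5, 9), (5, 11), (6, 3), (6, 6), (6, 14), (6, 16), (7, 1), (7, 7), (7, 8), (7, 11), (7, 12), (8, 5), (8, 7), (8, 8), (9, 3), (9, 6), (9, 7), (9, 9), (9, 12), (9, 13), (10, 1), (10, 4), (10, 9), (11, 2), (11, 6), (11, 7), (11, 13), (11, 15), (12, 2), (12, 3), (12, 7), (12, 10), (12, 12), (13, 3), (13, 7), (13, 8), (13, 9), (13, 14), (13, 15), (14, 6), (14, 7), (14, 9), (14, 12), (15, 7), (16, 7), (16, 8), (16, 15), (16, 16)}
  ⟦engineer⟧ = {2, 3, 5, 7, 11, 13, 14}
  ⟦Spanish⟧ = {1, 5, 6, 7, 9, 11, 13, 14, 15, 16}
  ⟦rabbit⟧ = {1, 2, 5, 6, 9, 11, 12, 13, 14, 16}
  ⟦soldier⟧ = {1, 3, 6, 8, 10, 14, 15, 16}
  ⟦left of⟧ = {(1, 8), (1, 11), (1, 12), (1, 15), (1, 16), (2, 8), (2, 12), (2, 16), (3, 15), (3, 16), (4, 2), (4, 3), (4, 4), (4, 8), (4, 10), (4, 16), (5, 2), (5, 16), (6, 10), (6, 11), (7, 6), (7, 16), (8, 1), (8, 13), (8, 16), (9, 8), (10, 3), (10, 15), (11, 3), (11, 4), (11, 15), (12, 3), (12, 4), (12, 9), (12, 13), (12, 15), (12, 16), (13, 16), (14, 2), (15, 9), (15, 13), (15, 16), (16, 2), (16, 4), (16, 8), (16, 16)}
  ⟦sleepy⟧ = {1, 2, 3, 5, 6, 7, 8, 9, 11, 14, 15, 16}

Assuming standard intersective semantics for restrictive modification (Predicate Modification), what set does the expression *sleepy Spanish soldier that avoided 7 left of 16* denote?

⟦that avoided 7⟧ = {x : ⟨x, 7⟩ ∈ ⟦avoided⟧} = {1, 2, 3, 5, 7, 8, 9, 11, 12, 13, 14, 15, 16}
⟦left of 16⟧ = {x : ⟨x, 16⟩ ∈ ⟦left of⟧} = {1, 2, 3, 4, 5, 7, 8, 12, 13, 15, 16}
⟦soldier⟧ = {1, 3, 6, 8, 10, 14, 15, 16}
… ∩ ⟦that avoided 7⟧ = {1, 3, 6, 8, 10, 14, 15, 16} ∩ {1, 2, 3, 5, 7, 8, 9, 11, 12, 13, 14, 15, 16} = {1, 3, 8, 14, 15, 16}
… ∩ ⟦left of 16⟧ = {1, 3, 8, 14, 15, 16} ∩ {1, 2, 3, 4, 5, 7, 8, 12, 13, 15, 16} = {1, 3, 8, 15, 16}
… ∩ ⟦sleepy⟧ = {1, 3, 8, 15, 16} ∩ {1, 2, 3, 5, 6, 7, 8, 9, 11, 14, 15, 16} = {1, 3, 8, 15, 16}
… ∩ ⟦Spanish⟧ = {1, 3, 8, 15, 16} ∩ {1, 5, 6, 7, 9, 11, 13, 14, 15, 16} = {1, 15, 16}
So ⟦sleepy Spanish soldier that avoided 7 left of 16⟧ = {1, 15, 16}.

{1, 15, 16}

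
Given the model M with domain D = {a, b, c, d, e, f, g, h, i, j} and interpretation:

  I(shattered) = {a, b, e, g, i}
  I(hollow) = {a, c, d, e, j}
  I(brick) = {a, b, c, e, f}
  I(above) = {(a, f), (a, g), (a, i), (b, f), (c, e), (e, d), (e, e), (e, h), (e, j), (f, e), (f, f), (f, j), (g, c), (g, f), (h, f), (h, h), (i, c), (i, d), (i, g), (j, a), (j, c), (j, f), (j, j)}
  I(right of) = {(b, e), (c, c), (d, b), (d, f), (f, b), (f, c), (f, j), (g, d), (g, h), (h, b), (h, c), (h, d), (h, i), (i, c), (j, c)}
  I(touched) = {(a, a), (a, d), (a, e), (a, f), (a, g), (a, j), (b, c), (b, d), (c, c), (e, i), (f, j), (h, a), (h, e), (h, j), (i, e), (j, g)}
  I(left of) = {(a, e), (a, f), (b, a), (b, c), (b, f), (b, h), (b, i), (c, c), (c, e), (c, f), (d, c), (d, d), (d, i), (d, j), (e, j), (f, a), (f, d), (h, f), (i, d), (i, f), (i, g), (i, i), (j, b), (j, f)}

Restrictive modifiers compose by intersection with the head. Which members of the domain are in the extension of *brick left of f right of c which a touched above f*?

∅

⟦left of f⟧ = {x : ⟨x, f⟩ ∈ ⟦left of⟧} = {a, b, c, h, i, j}
⟦right of c⟧ = {x : ⟨x, c⟩ ∈ ⟦right of⟧} = {c, f, h, i, j}
⟦which a touched⟧ = {x : ⟨a, x⟩ ∈ ⟦touched⟧} = {a, d, e, f, g, j}
⟦above f⟧ = {x : ⟨x, f⟩ ∈ ⟦above⟧} = {a, b, f, g, h, j}
⟦brick⟧ = {a, b, c, e, f}
… ∩ ⟦left of f⟧ = {a, b, c, e, f} ∩ {a, b, c, h, i, j} = {a, b, c}
… ∩ ⟦right of c⟧ = {a, b, c} ∩ {c, f, h, i, j} = {c}
… ∩ ⟦which a touched⟧ = {c} ∩ {a, d, e, f, g, j} = ∅
… ∩ ⟦above f⟧ = ∅ ∩ {a, b, f, g, h, j} = ∅
So ⟦brick left of f right of c which a touched above f⟧ = ∅.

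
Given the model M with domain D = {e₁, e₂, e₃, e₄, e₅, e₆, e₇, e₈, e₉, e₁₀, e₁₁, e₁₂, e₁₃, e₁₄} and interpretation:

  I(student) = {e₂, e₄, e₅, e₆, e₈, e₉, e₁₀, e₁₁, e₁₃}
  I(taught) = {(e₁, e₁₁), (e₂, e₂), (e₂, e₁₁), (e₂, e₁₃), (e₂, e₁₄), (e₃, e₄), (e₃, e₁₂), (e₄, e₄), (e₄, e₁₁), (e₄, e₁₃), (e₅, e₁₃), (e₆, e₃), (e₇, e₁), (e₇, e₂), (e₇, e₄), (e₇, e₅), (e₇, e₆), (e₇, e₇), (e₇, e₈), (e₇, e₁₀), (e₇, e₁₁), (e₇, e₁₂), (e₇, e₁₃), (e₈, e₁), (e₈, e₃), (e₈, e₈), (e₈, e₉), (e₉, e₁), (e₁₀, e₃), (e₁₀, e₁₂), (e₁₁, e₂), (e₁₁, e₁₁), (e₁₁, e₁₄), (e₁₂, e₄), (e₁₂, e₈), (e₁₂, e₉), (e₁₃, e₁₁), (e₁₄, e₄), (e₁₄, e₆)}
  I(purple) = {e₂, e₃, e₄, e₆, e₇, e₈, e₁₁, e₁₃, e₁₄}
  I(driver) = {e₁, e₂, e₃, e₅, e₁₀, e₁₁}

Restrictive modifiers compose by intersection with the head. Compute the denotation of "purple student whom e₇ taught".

⟦whom e₇ taught⟧ = {x : ⟨e₇, x⟩ ∈ ⟦taught⟧} = {e₁, e₂, e₄, e₅, e₆, e₇, e₈, e₁₀, e₁₁, e₁₂, e₁₃}
⟦student⟧ = {e₂, e₄, e₅, e₆, e₈, e₉, e₁₀, e₁₁, e₁₃}
… ∩ ⟦whom e₇ taught⟧ = {e₂, e₄, e₅, e₆, e₈, e₉, e₁₀, e₁₁, e₁₃} ∩ {e₁, e₂, e₄, e₅, e₆, e₇, e₈, e₁₀, e₁₁, e₁₂, e₁₃} = {e₂, e₄, e₅, e₆, e₈, e₁₀, e₁₁, e₁₃}
… ∩ ⟦purple⟧ = {e₂, e₄, e₅, e₆, e₈, e₁₀, e₁₁, e₁₃} ∩ {e₂, e₃, e₄, e₆, e₇, e₈, e₁₁, e₁₃, e₁₄} = {e₂, e₄, e₆, e₈, e₁₁, e₁₃}
So ⟦purple student whom e₇ taught⟧ = {e₂, e₄, e₆, e₈, e₁₁, e₁₃}.

{e₂, e₄, e₆, e₈, e₁₁, e₁₃}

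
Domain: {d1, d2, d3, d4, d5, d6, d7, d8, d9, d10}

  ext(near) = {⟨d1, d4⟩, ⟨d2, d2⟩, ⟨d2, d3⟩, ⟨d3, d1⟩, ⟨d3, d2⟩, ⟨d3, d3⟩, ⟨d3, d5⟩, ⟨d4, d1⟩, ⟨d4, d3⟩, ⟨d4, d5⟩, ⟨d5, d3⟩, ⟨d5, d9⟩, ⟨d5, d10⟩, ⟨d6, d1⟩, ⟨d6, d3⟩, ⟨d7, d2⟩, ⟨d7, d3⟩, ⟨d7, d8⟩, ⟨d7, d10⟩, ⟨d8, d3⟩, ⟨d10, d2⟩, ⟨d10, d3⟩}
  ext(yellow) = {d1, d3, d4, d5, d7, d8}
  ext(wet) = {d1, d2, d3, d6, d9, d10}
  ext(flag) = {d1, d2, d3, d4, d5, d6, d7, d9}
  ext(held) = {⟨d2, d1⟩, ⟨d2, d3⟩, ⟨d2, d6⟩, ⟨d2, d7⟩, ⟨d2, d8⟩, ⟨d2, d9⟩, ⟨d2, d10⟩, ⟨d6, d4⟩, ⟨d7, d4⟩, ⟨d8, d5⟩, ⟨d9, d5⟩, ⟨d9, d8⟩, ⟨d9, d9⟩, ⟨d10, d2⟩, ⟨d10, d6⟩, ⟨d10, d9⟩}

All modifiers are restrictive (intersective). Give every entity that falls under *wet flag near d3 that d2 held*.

⟦near d3⟧ = {x : ⟨x, d3⟩ ∈ ⟦near⟧} = {d2, d3, d4, d5, d6, d7, d8, d10}
⟦that d2 held⟧ = {x : ⟨d2, x⟩ ∈ ⟦held⟧} = {d1, d3, d6, d7, d8, d9, d10}
⟦flag⟧ = {d1, d2, d3, d4, d5, d6, d7, d9}
… ∩ ⟦near d3⟧ = {d1, d2, d3, d4, d5, d6, d7, d9} ∩ {d2, d3, d4, d5, d6, d7, d8, d10} = {d2, d3, d4, d5, d6, d7}
… ∩ ⟦that d2 held⟧ = {d2, d3, d4, d5, d6, d7} ∩ {d1, d3, d6, d7, d8, d9, d10} = {d3, d6, d7}
… ∩ ⟦wet⟧ = {d3, d6, d7} ∩ {d1, d2, d3, d6, d9, d10} = {d3, d6}
So ⟦wet flag near d3 that d2 held⟧ = {d3, d6}.

{d3, d6}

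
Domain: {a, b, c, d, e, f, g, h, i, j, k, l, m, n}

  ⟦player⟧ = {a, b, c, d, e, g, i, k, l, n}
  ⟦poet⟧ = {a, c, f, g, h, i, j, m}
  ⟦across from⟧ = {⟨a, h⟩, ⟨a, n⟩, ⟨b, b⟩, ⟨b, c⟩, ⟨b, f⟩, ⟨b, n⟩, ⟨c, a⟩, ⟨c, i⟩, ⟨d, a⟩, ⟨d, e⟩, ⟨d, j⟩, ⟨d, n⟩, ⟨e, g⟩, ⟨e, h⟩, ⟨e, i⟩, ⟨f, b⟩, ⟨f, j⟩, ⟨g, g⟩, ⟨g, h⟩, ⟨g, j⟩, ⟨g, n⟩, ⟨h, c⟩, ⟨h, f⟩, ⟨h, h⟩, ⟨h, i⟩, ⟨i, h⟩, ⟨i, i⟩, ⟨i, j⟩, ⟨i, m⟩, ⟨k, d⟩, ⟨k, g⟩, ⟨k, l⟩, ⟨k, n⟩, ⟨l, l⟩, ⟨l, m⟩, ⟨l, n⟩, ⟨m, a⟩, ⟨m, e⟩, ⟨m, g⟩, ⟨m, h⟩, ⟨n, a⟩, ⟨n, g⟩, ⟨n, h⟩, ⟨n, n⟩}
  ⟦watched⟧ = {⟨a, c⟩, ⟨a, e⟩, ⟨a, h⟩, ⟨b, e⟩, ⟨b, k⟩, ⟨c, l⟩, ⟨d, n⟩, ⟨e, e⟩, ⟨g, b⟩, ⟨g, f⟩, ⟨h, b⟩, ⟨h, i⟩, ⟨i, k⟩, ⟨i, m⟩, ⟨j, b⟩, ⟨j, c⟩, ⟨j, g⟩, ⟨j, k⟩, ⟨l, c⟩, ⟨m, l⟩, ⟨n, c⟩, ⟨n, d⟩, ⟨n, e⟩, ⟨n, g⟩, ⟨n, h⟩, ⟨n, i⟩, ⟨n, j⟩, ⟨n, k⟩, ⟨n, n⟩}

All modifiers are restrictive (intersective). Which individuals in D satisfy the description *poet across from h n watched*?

⟦across from h⟧ = {x : ⟨x, h⟩ ∈ ⟦across from⟧} = {a, e, g, h, i, m, n}
⟦n watched⟧ = {x : ⟨n, x⟩ ∈ ⟦watched⟧} = {c, d, e, g, h, i, j, k, n}
⟦poet⟧ = {a, c, f, g, h, i, j, m}
… ∩ ⟦across from h⟧ = {a, c, f, g, h, i, j, m} ∩ {a, e, g, h, i, m, n} = {a, g, h, i, m}
… ∩ ⟦n watched⟧ = {a, g, h, i, m} ∩ {c, d, e, g, h, i, j, k, n} = {g, h, i}
So ⟦poet across from h n watched⟧ = {g, h, i}.

{g, h, i}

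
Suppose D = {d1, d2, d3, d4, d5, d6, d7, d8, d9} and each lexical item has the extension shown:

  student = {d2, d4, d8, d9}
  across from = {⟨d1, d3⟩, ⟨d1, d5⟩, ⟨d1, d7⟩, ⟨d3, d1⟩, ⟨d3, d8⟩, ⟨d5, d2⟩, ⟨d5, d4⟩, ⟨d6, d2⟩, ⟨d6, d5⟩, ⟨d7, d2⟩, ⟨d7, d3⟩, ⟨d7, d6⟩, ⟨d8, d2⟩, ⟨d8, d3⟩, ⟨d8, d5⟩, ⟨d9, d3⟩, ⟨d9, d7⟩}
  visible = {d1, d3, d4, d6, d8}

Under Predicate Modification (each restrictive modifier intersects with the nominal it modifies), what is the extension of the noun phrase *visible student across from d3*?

{d8}

⟦across from d3⟧ = {x : ⟨x, d3⟩ ∈ ⟦across from⟧} = {d1, d7, d8, d9}
⟦student⟧ = {d2, d4, d8, d9}
… ∩ ⟦across from d3⟧ = {d2, d4, d8, d9} ∩ {d1, d7, d8, d9} = {d8, d9}
… ∩ ⟦visible⟧ = {d8, d9} ∩ {d1, d3, d4, d6, d8} = {d8}
So ⟦visible student across from d3⟧ = {d8}.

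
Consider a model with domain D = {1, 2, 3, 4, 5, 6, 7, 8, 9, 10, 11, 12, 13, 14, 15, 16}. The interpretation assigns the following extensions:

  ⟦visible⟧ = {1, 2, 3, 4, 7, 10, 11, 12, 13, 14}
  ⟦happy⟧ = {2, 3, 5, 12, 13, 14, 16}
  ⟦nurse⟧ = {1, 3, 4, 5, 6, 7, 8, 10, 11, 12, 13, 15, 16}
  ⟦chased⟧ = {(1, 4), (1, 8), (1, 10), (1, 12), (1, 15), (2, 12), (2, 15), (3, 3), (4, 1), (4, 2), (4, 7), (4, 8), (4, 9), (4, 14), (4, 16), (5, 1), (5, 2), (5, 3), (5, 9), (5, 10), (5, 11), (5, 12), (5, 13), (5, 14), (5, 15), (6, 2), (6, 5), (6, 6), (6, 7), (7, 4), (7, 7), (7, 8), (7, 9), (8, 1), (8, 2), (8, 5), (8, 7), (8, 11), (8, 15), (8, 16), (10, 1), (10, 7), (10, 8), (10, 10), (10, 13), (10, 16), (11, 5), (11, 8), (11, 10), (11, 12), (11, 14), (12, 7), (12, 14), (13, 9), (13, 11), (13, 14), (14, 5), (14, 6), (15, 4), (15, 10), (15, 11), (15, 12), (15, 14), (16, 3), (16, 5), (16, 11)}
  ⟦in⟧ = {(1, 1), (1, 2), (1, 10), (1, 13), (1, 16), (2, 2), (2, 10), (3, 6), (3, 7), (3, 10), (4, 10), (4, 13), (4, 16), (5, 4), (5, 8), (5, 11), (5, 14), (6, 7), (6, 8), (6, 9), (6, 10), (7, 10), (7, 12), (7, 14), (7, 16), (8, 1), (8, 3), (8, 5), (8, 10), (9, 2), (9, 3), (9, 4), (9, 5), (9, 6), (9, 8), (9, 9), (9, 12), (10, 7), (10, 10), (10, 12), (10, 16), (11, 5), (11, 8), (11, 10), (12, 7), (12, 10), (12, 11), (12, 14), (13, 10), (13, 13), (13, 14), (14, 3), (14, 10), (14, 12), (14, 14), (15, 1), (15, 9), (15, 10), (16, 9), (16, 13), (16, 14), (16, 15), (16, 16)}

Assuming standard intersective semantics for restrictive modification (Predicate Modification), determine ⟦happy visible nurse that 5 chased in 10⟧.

⟦that 5 chased⟧ = {x : ⟨5, x⟩ ∈ ⟦chased⟧} = {1, 2, 3, 9, 10, 11, 12, 13, 14, 15}
⟦in 10⟧ = {x : ⟨x, 10⟩ ∈ ⟦in⟧} = {1, 2, 3, 4, 6, 7, 8, 10, 11, 12, 13, 14, 15}
⟦nurse⟧ = {1, 3, 4, 5, 6, 7, 8, 10, 11, 12, 13, 15, 16}
… ∩ ⟦that 5 chased⟧ = {1, 3, 4, 5, 6, 7, 8, 10, 11, 12, 13, 15, 16} ∩ {1, 2, 3, 9, 10, 11, 12, 13, 14, 15} = {1, 3, 10, 11, 12, 13, 15}
… ∩ ⟦in 10⟧ = {1, 3, 10, 11, 12, 13, 15} ∩ {1, 2, 3, 4, 6, 7, 8, 10, 11, 12, 13, 14, 15} = {1, 3, 10, 11, 12, 13, 15}
… ∩ ⟦happy⟧ = {1, 3, 10, 11, 12, 13, 15} ∩ {2, 3, 5, 12, 13, 14, 16} = {3, 12, 13}
… ∩ ⟦visible⟧ = {3, 12, 13} ∩ {1, 2, 3, 4, 7, 10, 11, 12, 13, 14} = {3, 12, 13}
So ⟦happy visible nurse that 5 chased in 10⟧ = {3, 12, 13}.

{3, 12, 13}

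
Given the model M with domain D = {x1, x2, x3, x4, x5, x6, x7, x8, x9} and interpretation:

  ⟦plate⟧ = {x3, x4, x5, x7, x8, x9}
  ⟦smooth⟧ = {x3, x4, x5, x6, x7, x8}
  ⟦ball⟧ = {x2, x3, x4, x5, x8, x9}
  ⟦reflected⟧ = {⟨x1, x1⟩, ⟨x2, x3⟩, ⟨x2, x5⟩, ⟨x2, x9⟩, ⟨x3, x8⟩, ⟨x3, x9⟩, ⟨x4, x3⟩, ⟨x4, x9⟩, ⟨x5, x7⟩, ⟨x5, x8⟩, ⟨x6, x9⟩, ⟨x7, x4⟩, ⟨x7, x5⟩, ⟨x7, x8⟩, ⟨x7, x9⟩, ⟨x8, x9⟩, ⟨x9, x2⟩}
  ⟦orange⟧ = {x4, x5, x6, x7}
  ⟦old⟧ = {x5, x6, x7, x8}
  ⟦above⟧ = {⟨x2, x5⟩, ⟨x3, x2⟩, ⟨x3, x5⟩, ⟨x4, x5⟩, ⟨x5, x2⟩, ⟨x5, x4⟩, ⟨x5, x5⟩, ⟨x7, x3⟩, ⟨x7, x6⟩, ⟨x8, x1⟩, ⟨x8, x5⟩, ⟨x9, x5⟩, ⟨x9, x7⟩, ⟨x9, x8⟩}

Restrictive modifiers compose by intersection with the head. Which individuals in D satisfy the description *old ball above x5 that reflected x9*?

{x8}

⟦above x5⟧ = {x : ⟨x, x5⟩ ∈ ⟦above⟧} = {x2, x3, x4, x5, x8, x9}
⟦that reflected x9⟧ = {x : ⟨x, x9⟩ ∈ ⟦reflected⟧} = {x2, x3, x4, x6, x7, x8}
⟦ball⟧ = {x2, x3, x4, x5, x8, x9}
… ∩ ⟦above x5⟧ = {x2, x3, x4, x5, x8, x9} ∩ {x2, x3, x4, x5, x8, x9} = {x2, x3, x4, x5, x8, x9}
… ∩ ⟦that reflected x9⟧ = {x2, x3, x4, x5, x8, x9} ∩ {x2, x3, x4, x6, x7, x8} = {x2, x3, x4, x8}
… ∩ ⟦old⟧ = {x2, x3, x4, x8} ∩ {x5, x6, x7, x8} = {x8}
So ⟦old ball above x5 that reflected x9⟧ = {x8}.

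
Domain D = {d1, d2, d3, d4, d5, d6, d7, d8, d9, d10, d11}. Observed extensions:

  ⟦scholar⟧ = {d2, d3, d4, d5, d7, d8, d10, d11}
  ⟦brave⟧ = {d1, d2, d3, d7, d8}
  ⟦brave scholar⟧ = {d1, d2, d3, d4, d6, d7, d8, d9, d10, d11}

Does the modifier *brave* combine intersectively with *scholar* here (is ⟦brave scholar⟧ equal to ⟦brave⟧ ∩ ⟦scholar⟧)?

⟦brave⟧ ∩ ⟦scholar⟧ = {d1, d2, d3, d7, d8} ∩ {d2, d3, d4, d5, d7, d8, d10, d11} = {d2, d3, d7, d8}
Observed ⟦brave scholar⟧ = {d1, d2, d3, d4, d6, d7, d8, d9, d10, d11}.
These differ, so the modifier is not intersective in this model.

no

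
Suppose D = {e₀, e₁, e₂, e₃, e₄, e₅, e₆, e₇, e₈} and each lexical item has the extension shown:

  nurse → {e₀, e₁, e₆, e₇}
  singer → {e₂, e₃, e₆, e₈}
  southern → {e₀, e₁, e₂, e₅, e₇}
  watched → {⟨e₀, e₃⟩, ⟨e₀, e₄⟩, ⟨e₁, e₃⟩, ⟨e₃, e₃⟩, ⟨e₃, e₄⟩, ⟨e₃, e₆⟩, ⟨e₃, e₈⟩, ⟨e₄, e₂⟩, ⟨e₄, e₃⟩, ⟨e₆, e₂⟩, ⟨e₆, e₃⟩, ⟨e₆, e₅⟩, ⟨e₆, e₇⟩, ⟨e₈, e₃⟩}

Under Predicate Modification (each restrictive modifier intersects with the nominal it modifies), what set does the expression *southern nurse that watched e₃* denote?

{e₀, e₁}

⟦that watched e₃⟧ = {x : ⟨x, e₃⟩ ∈ ⟦watched⟧} = {e₀, e₁, e₃, e₄, e₆, e₈}
⟦nurse⟧ = {e₀, e₁, e₆, e₇}
… ∩ ⟦that watched e₃⟧ = {e₀, e₁, e₆, e₇} ∩ {e₀, e₁, e₃, e₄, e₆, e₈} = {e₀, e₁, e₆}
… ∩ ⟦southern⟧ = {e₀, e₁, e₆} ∩ {e₀, e₁, e₂, e₅, e₇} = {e₀, e₁}
So ⟦southern nurse that watched e₃⟧ = {e₀, e₁}.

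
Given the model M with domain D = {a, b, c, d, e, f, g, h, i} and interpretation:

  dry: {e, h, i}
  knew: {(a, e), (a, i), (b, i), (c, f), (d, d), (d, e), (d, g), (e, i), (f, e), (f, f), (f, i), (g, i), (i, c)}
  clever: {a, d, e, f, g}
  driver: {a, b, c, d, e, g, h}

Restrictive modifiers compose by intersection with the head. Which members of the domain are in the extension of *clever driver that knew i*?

{a, e, g}

⟦that knew i⟧ = {x : ⟨x, i⟩ ∈ ⟦knew⟧} = {a, b, e, f, g}
⟦driver⟧ = {a, b, c, d, e, g, h}
… ∩ ⟦that knew i⟧ = {a, b, c, d, e, g, h} ∩ {a, b, e, f, g} = {a, b, e, g}
… ∩ ⟦clever⟧ = {a, b, e, g} ∩ {a, d, e, f, g} = {a, e, g}
So ⟦clever driver that knew i⟧ = {a, e, g}.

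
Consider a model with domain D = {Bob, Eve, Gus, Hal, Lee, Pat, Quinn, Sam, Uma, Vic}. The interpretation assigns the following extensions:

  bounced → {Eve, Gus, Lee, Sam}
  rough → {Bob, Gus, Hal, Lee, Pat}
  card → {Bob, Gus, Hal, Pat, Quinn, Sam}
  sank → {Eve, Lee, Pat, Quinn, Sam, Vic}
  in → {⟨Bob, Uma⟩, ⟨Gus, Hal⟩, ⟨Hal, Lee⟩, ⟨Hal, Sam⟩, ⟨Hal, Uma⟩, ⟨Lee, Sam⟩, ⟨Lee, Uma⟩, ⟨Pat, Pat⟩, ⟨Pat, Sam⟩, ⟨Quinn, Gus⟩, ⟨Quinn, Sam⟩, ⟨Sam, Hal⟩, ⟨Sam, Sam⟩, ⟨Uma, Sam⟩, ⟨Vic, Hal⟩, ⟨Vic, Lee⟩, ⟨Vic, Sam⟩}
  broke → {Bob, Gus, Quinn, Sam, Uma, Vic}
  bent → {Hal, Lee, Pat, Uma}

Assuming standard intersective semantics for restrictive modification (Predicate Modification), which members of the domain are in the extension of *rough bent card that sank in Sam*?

{Pat}

⟦that sank⟧ = ⟦sank⟧ = {Eve, Lee, Pat, Quinn, Sam, Vic}
⟦in Sam⟧ = {x : ⟨x, Sam⟩ ∈ ⟦in⟧} = {Hal, Lee, Pat, Quinn, Sam, Uma, Vic}
⟦card⟧ = {Bob, Gus, Hal, Pat, Quinn, Sam}
… ∩ ⟦that sank⟧ = {Bob, Gus, Hal, Pat, Quinn, Sam} ∩ {Eve, Lee, Pat, Quinn, Sam, Vic} = {Pat, Quinn, Sam}
… ∩ ⟦in Sam⟧ = {Pat, Quinn, Sam} ∩ {Hal, Lee, Pat, Quinn, Sam, Uma, Vic} = {Pat, Quinn, Sam}
… ∩ ⟦rough⟧ = {Pat, Quinn, Sam} ∩ {Bob, Gus, Hal, Lee, Pat} = {Pat}
… ∩ ⟦bent⟧ = {Pat} ∩ {Hal, Lee, Pat, Uma} = {Pat}
So ⟦rough bent card that sank in Sam⟧ = {Pat}.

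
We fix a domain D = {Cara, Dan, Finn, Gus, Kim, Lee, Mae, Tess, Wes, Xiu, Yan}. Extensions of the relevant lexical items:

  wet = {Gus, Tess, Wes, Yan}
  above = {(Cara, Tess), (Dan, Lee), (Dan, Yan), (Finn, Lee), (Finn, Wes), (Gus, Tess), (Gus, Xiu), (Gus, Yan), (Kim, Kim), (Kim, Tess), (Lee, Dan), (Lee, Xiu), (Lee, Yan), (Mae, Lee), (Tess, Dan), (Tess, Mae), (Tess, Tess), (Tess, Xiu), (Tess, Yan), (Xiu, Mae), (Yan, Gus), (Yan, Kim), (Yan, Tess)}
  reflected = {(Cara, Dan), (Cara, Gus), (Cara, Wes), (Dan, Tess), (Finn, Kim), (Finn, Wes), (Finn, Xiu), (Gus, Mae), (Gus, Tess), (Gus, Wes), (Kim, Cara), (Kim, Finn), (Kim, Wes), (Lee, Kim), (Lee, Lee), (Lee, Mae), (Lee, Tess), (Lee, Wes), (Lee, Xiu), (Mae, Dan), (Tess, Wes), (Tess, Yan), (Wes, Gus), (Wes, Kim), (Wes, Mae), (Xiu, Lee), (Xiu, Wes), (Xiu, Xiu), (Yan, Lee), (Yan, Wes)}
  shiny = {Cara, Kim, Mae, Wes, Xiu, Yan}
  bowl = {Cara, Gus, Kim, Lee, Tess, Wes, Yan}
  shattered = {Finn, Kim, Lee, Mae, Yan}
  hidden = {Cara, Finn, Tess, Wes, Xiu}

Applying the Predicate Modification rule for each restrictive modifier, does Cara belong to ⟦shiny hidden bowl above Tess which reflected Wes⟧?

yes

⟦above Tess⟧ = {x : ⟨x, Tess⟩ ∈ ⟦above⟧} = {Cara, Gus, Kim, Tess, Yan}
⟦which reflected Wes⟧ = {x : ⟨x, Wes⟩ ∈ ⟦reflected⟧} = {Cara, Finn, Gus, Kim, Lee, Tess, Xiu, Yan}
⟦bowl⟧ = {Cara, Gus, Kim, Lee, Tess, Wes, Yan}
… ∩ ⟦above Tess⟧ = {Cara, Gus, Kim, Lee, Tess, Wes, Yan} ∩ {Cara, Gus, Kim, Tess, Yan} = {Cara, Gus, Kim, Tess, Yan}
… ∩ ⟦which reflected Wes⟧ = {Cara, Gus, Kim, Tess, Yan} ∩ {Cara, Finn, Gus, Kim, Lee, Tess, Xiu, Yan} = {Cara, Gus, Kim, Tess, Yan}
… ∩ ⟦shiny⟧ = {Cara, Gus, Kim, Tess, Yan} ∩ {Cara, Kim, Mae, Wes, Xiu, Yan} = {Cara, Kim, Yan}
… ∩ ⟦hidden⟧ = {Cara, Kim, Yan} ∩ {Cara, Finn, Tess, Wes, Xiu} = {Cara}
⟦shiny hidden bowl above Tess which reflected Wes⟧ = {Cara}; Cara ∈ this set.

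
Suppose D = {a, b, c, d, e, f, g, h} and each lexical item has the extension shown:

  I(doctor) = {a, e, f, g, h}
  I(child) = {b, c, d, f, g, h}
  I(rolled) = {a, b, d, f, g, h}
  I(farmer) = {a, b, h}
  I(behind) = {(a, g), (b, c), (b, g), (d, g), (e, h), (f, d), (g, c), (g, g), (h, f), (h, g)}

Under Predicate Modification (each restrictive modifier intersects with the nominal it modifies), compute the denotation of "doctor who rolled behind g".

⟦who rolled⟧ = ⟦rolled⟧ = {a, b, d, f, g, h}
⟦behind g⟧ = {x : ⟨x, g⟩ ∈ ⟦behind⟧} = {a, b, d, g, h}
⟦doctor⟧ = {a, e, f, g, h}
… ∩ ⟦who rolled⟧ = {a, e, f, g, h} ∩ {a, b, d, f, g, h} = {a, f, g, h}
… ∩ ⟦behind g⟧ = {a, f, g, h} ∩ {a, b, d, g, h} = {a, g, h}
So ⟦doctor who rolled behind g⟧ = {a, g, h}.

{a, g, h}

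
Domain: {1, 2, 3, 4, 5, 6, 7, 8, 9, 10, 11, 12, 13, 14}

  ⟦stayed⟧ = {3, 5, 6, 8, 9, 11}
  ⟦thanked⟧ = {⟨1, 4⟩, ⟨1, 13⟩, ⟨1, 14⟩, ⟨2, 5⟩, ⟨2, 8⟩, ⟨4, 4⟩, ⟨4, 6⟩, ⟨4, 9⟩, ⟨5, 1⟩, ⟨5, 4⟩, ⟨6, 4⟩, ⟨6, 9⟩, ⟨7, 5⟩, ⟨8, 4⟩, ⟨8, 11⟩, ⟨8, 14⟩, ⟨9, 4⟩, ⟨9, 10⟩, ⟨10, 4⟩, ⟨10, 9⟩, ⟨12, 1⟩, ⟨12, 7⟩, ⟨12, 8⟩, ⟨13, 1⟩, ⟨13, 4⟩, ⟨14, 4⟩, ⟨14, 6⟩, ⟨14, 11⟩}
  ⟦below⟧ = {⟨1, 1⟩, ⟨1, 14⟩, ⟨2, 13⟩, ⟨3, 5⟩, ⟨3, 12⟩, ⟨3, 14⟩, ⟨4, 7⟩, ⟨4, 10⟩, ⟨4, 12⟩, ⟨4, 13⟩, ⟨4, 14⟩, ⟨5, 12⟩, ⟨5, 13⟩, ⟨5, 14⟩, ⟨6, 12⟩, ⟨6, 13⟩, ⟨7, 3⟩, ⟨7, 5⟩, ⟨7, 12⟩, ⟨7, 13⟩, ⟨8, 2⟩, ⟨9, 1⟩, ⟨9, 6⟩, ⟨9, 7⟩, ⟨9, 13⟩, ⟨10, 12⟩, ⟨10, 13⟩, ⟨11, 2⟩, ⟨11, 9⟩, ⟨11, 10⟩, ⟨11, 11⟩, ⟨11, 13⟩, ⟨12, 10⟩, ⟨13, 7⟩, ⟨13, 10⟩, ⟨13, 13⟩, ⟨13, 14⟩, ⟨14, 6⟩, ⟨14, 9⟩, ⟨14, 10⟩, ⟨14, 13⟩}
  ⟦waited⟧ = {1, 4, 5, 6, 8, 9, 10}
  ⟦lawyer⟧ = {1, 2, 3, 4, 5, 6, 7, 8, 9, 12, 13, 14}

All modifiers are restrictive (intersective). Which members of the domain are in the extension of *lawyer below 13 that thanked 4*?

{4, 5, 6, 9, 13, 14}

⟦below 13⟧ = {x : ⟨x, 13⟩ ∈ ⟦below⟧} = {2, 4, 5, 6, 7, 9, 10, 11, 13, 14}
⟦that thanked 4⟧ = {x : ⟨x, 4⟩ ∈ ⟦thanked⟧} = {1, 4, 5, 6, 8, 9, 10, 13, 14}
⟦lawyer⟧ = {1, 2, 3, 4, 5, 6, 7, 8, 9, 12, 13, 14}
… ∩ ⟦below 13⟧ = {1, 2, 3, 4, 5, 6, 7, 8, 9, 12, 13, 14} ∩ {2, 4, 5, 6, 7, 9, 10, 11, 13, 14} = {2, 4, 5, 6, 7, 9, 13, 14}
… ∩ ⟦that thanked 4⟧ = {2, 4, 5, 6, 7, 9, 13, 14} ∩ {1, 4, 5, 6, 8, 9, 10, 13, 14} = {4, 5, 6, 9, 13, 14}
So ⟦lawyer below 13 that thanked 4⟧ = {4, 5, 6, 9, 13, 14}.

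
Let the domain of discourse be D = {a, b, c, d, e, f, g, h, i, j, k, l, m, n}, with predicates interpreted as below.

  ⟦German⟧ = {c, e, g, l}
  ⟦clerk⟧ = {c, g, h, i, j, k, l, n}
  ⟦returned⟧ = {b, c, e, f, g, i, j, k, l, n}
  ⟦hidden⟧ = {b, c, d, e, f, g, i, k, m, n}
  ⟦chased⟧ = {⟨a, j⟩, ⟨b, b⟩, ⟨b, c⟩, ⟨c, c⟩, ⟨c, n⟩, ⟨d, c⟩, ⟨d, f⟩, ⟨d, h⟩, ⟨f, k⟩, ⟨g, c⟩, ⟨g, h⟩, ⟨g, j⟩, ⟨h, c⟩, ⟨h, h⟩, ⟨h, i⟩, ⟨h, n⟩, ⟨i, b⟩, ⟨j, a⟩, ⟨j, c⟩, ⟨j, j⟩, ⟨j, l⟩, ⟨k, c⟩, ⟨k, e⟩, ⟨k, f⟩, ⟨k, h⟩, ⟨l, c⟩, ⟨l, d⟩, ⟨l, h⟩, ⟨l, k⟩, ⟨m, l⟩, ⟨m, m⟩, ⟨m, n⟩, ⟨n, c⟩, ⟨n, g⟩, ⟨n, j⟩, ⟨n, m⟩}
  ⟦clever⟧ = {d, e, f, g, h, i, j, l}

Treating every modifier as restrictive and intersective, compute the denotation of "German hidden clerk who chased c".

{c, g}

⟦who chased c⟧ = {x : ⟨x, c⟩ ∈ ⟦chased⟧} = {b, c, d, g, h, j, k, l, n}
⟦clerk⟧ = {c, g, h, i, j, k, l, n}
… ∩ ⟦who chased c⟧ = {c, g, h, i, j, k, l, n} ∩ {b, c, d, g, h, j, k, l, n} = {c, g, h, j, k, l, n}
… ∩ ⟦German⟧ = {c, g, h, j, k, l, n} ∩ {c, e, g, l} = {c, g, l}
… ∩ ⟦hidden⟧ = {c, g, l} ∩ {b, c, d, e, f, g, i, k, m, n} = {c, g}
So ⟦German hidden clerk who chased c⟧ = {c, g}.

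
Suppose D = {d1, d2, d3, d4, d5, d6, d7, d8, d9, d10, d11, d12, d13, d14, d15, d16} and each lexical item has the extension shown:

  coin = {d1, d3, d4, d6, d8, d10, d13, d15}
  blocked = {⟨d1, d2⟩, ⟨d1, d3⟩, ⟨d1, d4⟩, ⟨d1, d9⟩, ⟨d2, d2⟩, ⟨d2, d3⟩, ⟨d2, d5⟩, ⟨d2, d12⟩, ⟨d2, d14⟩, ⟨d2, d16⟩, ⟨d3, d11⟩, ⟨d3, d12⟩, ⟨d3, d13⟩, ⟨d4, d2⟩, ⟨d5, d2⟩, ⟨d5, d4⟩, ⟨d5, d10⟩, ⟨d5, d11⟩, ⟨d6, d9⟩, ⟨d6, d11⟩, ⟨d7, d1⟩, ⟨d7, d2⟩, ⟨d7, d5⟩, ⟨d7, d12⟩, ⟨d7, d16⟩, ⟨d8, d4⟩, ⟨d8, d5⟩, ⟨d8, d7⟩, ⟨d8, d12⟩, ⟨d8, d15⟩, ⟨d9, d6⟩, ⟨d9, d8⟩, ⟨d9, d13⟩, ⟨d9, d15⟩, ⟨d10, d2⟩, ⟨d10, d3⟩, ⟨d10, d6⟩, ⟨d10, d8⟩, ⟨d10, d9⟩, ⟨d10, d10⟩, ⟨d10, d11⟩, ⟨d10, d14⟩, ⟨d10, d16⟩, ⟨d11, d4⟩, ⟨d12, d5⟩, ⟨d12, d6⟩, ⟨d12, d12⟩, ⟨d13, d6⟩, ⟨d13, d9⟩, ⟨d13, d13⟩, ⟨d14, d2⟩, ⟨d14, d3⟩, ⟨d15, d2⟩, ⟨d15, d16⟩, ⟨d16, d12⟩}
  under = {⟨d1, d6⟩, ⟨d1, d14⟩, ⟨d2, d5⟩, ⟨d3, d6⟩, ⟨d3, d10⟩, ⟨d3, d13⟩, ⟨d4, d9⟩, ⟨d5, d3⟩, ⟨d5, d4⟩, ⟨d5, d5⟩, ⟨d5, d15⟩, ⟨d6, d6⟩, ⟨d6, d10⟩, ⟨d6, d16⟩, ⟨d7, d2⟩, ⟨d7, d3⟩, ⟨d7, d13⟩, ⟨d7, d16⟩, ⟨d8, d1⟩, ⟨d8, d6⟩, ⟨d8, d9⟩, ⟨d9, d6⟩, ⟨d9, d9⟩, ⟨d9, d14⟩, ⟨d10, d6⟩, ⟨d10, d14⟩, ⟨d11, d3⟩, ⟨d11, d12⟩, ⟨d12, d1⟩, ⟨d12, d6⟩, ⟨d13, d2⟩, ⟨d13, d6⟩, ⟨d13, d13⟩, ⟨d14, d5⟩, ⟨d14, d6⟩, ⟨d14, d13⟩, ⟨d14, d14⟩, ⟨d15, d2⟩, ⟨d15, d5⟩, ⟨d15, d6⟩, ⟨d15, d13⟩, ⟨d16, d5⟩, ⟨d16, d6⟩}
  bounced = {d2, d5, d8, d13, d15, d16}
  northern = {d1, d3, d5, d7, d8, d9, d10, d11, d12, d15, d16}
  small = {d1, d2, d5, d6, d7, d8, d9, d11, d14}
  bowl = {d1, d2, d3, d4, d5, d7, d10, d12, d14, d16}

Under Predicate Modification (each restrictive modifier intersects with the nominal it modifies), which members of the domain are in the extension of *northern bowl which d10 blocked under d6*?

⟦which d10 blocked⟧ = {x : ⟨d10, x⟩ ∈ ⟦blocked⟧} = {d2, d3, d6, d8, d9, d10, d11, d14, d16}
⟦under d6⟧ = {x : ⟨x, d6⟩ ∈ ⟦under⟧} = {d1, d3, d6, d8, d9, d10, d12, d13, d14, d15, d16}
⟦bowl⟧ = {d1, d2, d3, d4, d5, d7, d10, d12, d14, d16}
… ∩ ⟦which d10 blocked⟧ = {d1, d2, d3, d4, d5, d7, d10, d12, d14, d16} ∩ {d2, d3, d6, d8, d9, d10, d11, d14, d16} = {d2, d3, d10, d14, d16}
… ∩ ⟦under d6⟧ = {d2, d3, d10, d14, d16} ∩ {d1, d3, d6, d8, d9, d10, d12, d13, d14, d15, d16} = {d3, d10, d14, d16}
… ∩ ⟦northern⟧ = {d3, d10, d14, d16} ∩ {d1, d3, d5, d7, d8, d9, d10, d11, d12, d15, d16} = {d3, d10, d16}
So ⟦northern bowl which d10 blocked under d6⟧ = {d3, d10, d16}.

{d3, d10, d16}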